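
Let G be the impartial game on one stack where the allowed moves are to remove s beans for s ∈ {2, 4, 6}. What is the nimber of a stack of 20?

Build the Grundy sequence with g(k) = mex{g(k−s) : s ∈ {2, 4, 6}, s ≤ k}:
k:     0  1  2  3  4  5  6  7  8  9 10 11 12 13 14 15 16 17 18 19 20
g(k):  0  0  1  1  2  2  3  3  0  0  1  1  2  2  3  3  0  0  1  1  2
So g(20) = 2.

2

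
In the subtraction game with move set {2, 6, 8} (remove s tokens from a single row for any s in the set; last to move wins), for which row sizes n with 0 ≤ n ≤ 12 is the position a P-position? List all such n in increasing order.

Compute g(0), g(1), … for moves {2, 6, 8}:
g(0) = mex{} = 0
g(1) = mex{} = 0
g(2) = mex{0} = 1
g(3) = mex{0} = 1
g(4) = mex{1} = 0
g(5) = mex{1} = 0
g(6) = mex{0} = 1
g(7) = mex{0} = 1
g(8) = mex{0,1} = 2
g(9) = mex{0,1} = 2
g(10) = mex{0,1,2} = 3
g(11) = mex{0,1,2} = 3
g(12) = mex{0,1,3} = 2
The P-positions (g = 0) in 0..12 are 0, 1, 4, 5.

0, 1, 4, 5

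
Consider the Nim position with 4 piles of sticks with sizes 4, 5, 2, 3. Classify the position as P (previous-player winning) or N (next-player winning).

Compute the nim-sum pairwise:
4 XOR 5 = 1
1 XOR 2 = 3
3 XOR 3 = 0
The nim-sum is 0, so this is a P-position: the player to move is in a losing position under optimal play.

P-position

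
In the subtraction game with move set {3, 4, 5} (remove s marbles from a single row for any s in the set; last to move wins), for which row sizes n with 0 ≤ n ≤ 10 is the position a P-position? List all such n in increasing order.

0, 1, 2, 8, 9, 10

Grundy values for subtraction set {3, 4, 5}:
g(0) = mex{} = 0
g(1) = mex{} = 0
g(2) = mex{} = 0
g(3) = mex{0} = 1
g(4) = mex{0} = 1
g(5) = mex{0} = 1
g(6) = mex{0,1} = 2
g(7) = mex{0,1} = 2
g(8) = mex{1} = 0
g(9) = mex{1,2} = 0
g(10) = mex{1,2} = 0
The P-positions (g = 0) in 0..10 are 0, 1, 2, 8, 9, 10.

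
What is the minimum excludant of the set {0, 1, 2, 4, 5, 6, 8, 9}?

3

The values 0, 1, 2 are all present; 3 is the first non-negative integer missing from the set.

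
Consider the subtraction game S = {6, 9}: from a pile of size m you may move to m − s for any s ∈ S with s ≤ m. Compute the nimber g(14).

Build the Grundy sequence with g(k) = mex{g(k−s) : s ∈ {6, 9}, s ≤ k}:
g(0) = mex{} = 0
g(1) = mex{} = 0
g(2) = mex{} = 0
g(3) = mex{} = 0
g(4) = mex{} = 0
g(5) = mex{} = 0
g(6) = mex{0} = 1
g(7) = mex{0} = 1
g(8) = mex{0} = 1
g(9) = mex{0} = 1
g(10) = mex{0} = 1
g(11) = mex{0} = 1
g(12) = mex{0,1} = 2
g(13) = mex{0,1} = 2
g(14) = mex{0,1} = 2
So g(14) = 2.

2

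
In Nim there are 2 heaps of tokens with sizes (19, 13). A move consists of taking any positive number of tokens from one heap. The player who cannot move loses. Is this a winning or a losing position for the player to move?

Winning position

Nim-sum: 19 XOR 13 = 30.
The nim-sum is 30 ≠ 0, so this is an N-position: the player to move can win.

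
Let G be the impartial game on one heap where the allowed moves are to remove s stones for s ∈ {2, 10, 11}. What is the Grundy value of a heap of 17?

0

Compute g(0), g(1), … for moves {2, 10, 11}:
k:     0  1  2  3  4  5  6  7  8  9 10 11 12 13 14 15 16 17
g(k):  0  0  1  1  0  0  1  1  0  0  1  1  2  0  3  1  2  0
So g(17) = 0.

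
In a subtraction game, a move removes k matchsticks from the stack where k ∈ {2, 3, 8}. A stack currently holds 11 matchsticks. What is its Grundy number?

Compute g(0), g(1), … for moves {2, 3, 8}:
k:     0  1  2  3  4  5  6  7  8  9 10 11
g(k):  0  0  1  1  2  0  0  1  1  2  0  0
So g(11) = 0.

0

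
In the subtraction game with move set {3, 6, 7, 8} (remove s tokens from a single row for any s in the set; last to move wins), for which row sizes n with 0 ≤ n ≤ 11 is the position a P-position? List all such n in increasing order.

Grundy values for subtraction set {3, 6, 7, 8}:
g(0) = mex{} = 0
g(1) = mex{} = 0
g(2) = mex{} = 0
g(3) = mex{0} = 1
g(4) = mex{0} = 1
g(5) = mex{0} = 1
g(6) = mex{0,1} = 2
g(7) = mex{0,1} = 2
g(8) = mex{0,1} = 2
g(9) = mex{0,1,2} = 3
g(10) = mex{0,1,2} = 3
g(11) = mex{1,2} = 0
The P-positions (g = 0) in 0..11 are 0, 1, 2, 11.

0, 1, 2, 11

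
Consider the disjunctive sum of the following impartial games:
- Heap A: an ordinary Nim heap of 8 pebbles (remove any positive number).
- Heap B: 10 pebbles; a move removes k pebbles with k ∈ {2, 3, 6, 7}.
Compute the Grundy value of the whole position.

Heap A is a plain Nim heap of size 8, so its Grundy value is 8.
Grundy values for heap B (subtraction set {2, 3, 6, 7}):
k:     0  1  2  3  4  5  6  7  8  9 10
g(k):  0  0  1  1  2  0  3  1  2  0  0
So g(10) = 0.
The value of a disjunctive sum is the nim-sum of the parts.
Combined value = 8 ⊕ 0 = 8.

8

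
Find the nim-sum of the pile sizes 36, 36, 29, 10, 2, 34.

55

Compute the nim-sum pairwise:
36 ^ 36 = 0
0 ^ 29 = 29
29 ^ 10 = 23
23 ^ 2 = 21
21 ^ 34 = 55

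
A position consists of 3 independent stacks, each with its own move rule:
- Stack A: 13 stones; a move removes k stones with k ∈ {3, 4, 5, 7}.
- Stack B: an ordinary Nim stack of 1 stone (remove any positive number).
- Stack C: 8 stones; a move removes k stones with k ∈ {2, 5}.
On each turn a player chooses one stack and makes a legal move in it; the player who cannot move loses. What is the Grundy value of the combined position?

0

Build the Grundy sequence for stack A with g(k) = mex{g(k−s) : s ∈ {3, 4, 5, 7}, s ≤ k}:
g(0) = mex{} = 0
g(1) = mex{} = 0
g(2) = mex{} = 0
g(3) = mex{0} = 1
g(4) = mex{0} = 1
g(5) = mex{0} = 1
g(6) = mex{0,1} = 2
g(7) = mex{0,1} = 2
g(8) = mex{0,1} = 2
g(9) = mex{0,1,2} = 3
g(10) = mex{1,2} = 0
g(11) = mex{1,2} = 0
g(12) = mex{1,2,3} = 0
g(13) = mex{0,2,3} = 1
So g(13) = 1.
Stack B is a plain Nim stack of size 1, so its Grundy value is 1.
For stack C, compute g(0), g(1), … with moves {2, 5}:
k:     0  1  2  3  4  5  6  7  8
g(k):  0  0  1  1  0  2  1  0  0
So g(8) = 0.
By the Sprague-Grundy theorem, the Grundy value of a sum of independent games is the XOR of the component values.
Combined value = 1 XOR 1 XOR 0 = 0.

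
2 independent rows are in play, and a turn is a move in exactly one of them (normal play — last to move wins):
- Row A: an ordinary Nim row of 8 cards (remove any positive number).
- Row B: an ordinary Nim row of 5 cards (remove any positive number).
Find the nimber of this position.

13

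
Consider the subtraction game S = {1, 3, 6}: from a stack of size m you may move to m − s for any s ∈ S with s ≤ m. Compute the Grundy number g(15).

Build the Grundy sequence with g(k) = mex{g(k−s) : s ∈ {1, 3, 6}, s ≤ k}:
k:     0  1  2  3  4  5  6  7  8  9 10 11 12 13 14 15
g(k):  0  1  0  1  0  1  2  3  2  0  1  0  1  0  1  2
So g(15) = 2.

2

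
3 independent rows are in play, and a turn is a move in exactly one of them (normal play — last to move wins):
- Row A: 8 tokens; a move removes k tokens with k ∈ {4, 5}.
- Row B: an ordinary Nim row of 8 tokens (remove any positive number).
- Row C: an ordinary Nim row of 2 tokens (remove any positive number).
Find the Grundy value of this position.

8

Grundy values for row A (subtraction set {4, 5}):
k:     0  1  2  3  4  5  6  7  8
g(k):  0  0  0  0  1  1  1  1  2
So g(8) = 2.
Row B is a plain Nim row of size 8, so its Grundy value is 8.
Row C is a plain Nim row of size 2, so its Grundy value is 2.
The value of a disjunctive sum is the nim-sum of the parts.
Combined value = 2 ⊕ 8 ⊕ 2 = 8.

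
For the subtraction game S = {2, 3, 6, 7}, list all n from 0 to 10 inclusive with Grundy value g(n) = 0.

0, 1, 5, 9, 10

Build the Grundy sequence with g(k) = mex{g(k−s) : s ∈ {2, 3, 6, 7}, s ≤ k}:
g(0) = mex{} = 0
g(1) = mex{} = 0
g(2) = mex{0} = 1
g(3) = mex{0} = 1
g(4) = mex{0,1} = 2
g(5) = mex{1} = 0
g(6) = mex{0,1,2} = 3
g(7) = mex{0,2} = 1
g(8) = mex{0,1,3} = 2
g(9) = mex{1,3} = 0
g(10) = mex{1,2} = 0
The P-positions (g = 0) in 0..10 are 0, 1, 5, 9, 10.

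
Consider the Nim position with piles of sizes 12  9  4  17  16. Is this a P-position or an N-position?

P-position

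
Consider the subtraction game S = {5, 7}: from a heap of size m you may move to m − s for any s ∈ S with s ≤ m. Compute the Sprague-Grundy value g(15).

Build the Grundy sequence with g(k) = mex{g(k−s) : s ∈ {5, 7}, s ≤ k}:
k:     0  1  2  3  4  5  6  7  8  9 10 11 12 13 14 15
g(k):  0  0  0  0  0  1  1  1  1  1  2  2  0  0  0  0
So g(15) = 0.

0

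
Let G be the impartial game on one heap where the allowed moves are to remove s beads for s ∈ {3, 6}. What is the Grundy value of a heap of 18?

0

Grundy values for subtraction set {3, 6}:
k:     0  1  2  3  4  5  6  7  8  9 10 11 12 13 14 15 16 17 18
g(k):  0  0  0  1  1  1  2  2  2  0  0  0  1  1  1  2  2  2  0
So g(18) = 0.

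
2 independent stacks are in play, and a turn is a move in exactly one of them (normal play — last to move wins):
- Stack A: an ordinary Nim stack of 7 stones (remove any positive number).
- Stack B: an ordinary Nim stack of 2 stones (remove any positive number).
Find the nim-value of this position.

Stack A is a plain Nim stack of size 7, so its Grundy value is 7.
Stack B is a plain Nim stack of size 2, so its Grundy value is 2.
By the Sprague-Grundy theorem, the Grundy value of a sum of independent games is the XOR of the component values.
Combined value = 7 ⊕ 2 = 5.

5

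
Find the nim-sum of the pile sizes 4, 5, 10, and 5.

14

Nim-sum: 4 XOR 5 XOR 10 XOR 5 = 14.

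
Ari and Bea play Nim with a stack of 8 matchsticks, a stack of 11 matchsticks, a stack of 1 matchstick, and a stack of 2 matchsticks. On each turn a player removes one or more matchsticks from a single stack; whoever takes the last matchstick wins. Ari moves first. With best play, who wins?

Bea wins

Nim-sum: 8 ⊕ 11 ⊕ 1 ⊕ 2 = 0.
The nim-sum is 0, so this is a P-position: the player to move is in a losing position under optimal play; Ari is about to move from it and so loses — Bea wins.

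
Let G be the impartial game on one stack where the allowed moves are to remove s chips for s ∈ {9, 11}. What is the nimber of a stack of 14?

1

Compute g(0), g(1), … for moves {9, 11}:
k:     0  1  2  3  4  5  6  7  8  9 10 11 12 13 14
g(k):  0  0  0  0  0  0  0  0  0  1  1  1  1  1  1
So g(14) = 1.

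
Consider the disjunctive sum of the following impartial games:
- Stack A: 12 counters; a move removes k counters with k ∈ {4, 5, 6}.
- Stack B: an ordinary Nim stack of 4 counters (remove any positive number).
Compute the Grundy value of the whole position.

4

Build the Grundy sequence for stack A with g(k) = mex{g(k−s) : s ∈ {4, 5, 6}, s ≤ k}:
k:     0  1  2  3  4  5  6  7  8  9 10 11 12
g(k):  0  0  0  0  1  1  1  1  2  2  0  0  0
So g(12) = 0.
Stack B is a plain Nim stack of size 4, so its Grundy value is 4.
The value of a disjunctive sum is the nim-sum of the parts.
Combined value = 0 ⊕ 4 = 4.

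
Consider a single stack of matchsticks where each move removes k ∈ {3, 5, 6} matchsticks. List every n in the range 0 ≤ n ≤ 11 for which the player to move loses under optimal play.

0, 1, 2, 9, 10, 11

Build the Grundy sequence with g(k) = mex{g(k−s) : s ∈ {3, 5, 6}, s ≤ k}:
g(0) = mex{} = 0
g(1) = mex{} = 0
g(2) = mex{} = 0
g(3) = mex{0} = 1
g(4) = mex{0} = 1
g(5) = mex{0} = 1
g(6) = mex{0,1} = 2
g(7) = mex{0,1} = 2
g(8) = mex{0,1} = 2
g(9) = mex{1,2} = 0
g(10) = mex{1,2} = 0
g(11) = mex{1,2} = 0
The P-positions (g = 0) in 0..11 are 0, 1, 2, 9, 10, 11.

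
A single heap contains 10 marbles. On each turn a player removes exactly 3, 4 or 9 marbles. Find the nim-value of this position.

1

Compute g(0), g(1), … for moves {3, 4, 9}:
g(0) = mex{} = 0
g(1) = mex{} = 0
g(2) = mex{} = 0
g(3) = mex{0} = 1
g(4) = mex{0} = 1
g(5) = mex{0} = 1
g(6) = mex{0,1} = 2
g(7) = mex{1} = 0
g(8) = mex{1} = 0
g(9) = mex{0,1,2} = 3
g(10) = mex{0,2} = 1
So g(10) = 1.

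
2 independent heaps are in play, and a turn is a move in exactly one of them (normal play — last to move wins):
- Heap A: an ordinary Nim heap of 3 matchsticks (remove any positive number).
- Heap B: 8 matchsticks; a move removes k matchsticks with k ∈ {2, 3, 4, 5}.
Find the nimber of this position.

3

Heap A is a plain Nim heap of size 3, so its Grundy value is 3.
Build the Grundy sequence for heap B with g(k) = mex{g(k−s) : s ∈ {2, 3, 4, 5}, s ≤ k}:
k:     0  1  2  3  4  5  6  7  8
g(k):  0  0  1  1  2  2  3  0  0
So g(8) = 0.
The value of a disjunctive sum is the nim-sum of the parts.
Combined value = 3 XOR 0 = 3.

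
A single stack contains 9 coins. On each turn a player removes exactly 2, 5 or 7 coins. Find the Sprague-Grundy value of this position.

Grundy values for subtraction set {2, 5, 7}:
k:     0  1  2  3  4  5  6  7  8  9
g(k):  0  0  1  1  0  2  1  3  2  2
So g(9) = 2.

2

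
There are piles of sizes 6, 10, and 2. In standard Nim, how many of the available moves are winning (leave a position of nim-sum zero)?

Nim-sum: 6 XOR 10 XOR 2 = 14.
The overall nim-sum is X = 14. A pile of size p has a winning move iff p XOR X < p (reduce it to p XOR X).
  6: 6 XOR 14 = 8 ≥ 6 — no move.
  10: 10 XOR 14 = 4 < 10 — winning move (to 4).
  2: 2 XOR 14 = 12 ≥ 2 — no move.
That gives 1 winning move.

1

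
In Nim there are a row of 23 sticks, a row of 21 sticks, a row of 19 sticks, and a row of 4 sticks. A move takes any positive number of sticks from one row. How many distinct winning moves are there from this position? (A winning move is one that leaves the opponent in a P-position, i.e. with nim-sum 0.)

3

Nim-sum: 23 XOR 21 XOR 19 XOR 4 = 21.
The overall nim-sum is X = 21. A row of size p has a winning move iff p XOR X < p (reduce it to p XOR X).
  23: 23 XOR 21 = 2 < 23 — winning move (to 2).
  21: 21 XOR 21 = 0 < 21 — winning move (to 0).
  19: 19 XOR 21 = 6 < 19 — winning move (to 6).
  4: 4 XOR 21 = 17 ≥ 4 — no move.
That gives 3 winning moves.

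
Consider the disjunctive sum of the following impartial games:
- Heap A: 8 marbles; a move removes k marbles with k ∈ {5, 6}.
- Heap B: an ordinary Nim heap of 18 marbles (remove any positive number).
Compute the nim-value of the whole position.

Build the Grundy sequence for heap A with g(k) = mex{g(k−s) : s ∈ {5, 6}, s ≤ k}:
k:     0  1  2  3  4  5  6  7  8
g(k):  0  0  0  0  0  1  1  1  1
So g(8) = 1.
Heap B is a plain Nim heap of size 18, so its Grundy value is 18.
By the Sprague-Grundy theorem, the Grundy value of a sum of independent games is the XOR of the component values.
Combined value = 1 XOR 18 = 19.

19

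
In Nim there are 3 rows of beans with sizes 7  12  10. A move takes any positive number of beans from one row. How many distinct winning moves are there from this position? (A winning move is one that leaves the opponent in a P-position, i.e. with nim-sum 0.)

1

In binary:
  0111  (7)
  1100  (12)
  1010  (10)
  ----
  0001  (1)
The overall nim-sum is X = 1. A row of size p has a winning move iff p XOR X < p (reduce it to p XOR X).
  7: 7 XOR 1 = 6 < 7 — winning move (to 6).
  12: 12 XOR 1 = 13 ≥ 12 — no move.
  10: 10 XOR 1 = 11 ≥ 10 — no move.
That gives 1 winning move.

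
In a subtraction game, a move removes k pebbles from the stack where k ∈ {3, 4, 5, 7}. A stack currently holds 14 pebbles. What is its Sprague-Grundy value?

Build the Grundy sequence with g(k) = mex{g(k−s) : s ∈ {3, 4, 5, 7}, s ≤ k}:
k:     0  1  2  3  4  5  6  7  8  9 10 11 12 13 14
g(k):  0  0  0  1  1  1  2  2  2  3  0  0  0  1  1
So g(14) = 1.

1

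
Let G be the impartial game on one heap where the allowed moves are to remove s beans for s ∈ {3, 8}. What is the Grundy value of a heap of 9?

Build the Grundy sequence with g(k) = mex{g(k−s) : s ∈ {3, 8}, s ≤ k}:
k:     0  1  2  3  4  5  6  7  8  9
g(k):  0  0  0  1  1  1  0  0  2  1
So g(9) = 1.

1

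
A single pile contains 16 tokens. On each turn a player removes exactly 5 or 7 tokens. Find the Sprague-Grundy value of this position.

0

Build the Grundy sequence with g(k) = mex{g(k−s) : s ∈ {5, 7}, s ≤ k}:
k:     0  1  2  3  4  5  6  7  8  9 10 11 12 13 14 15 16
g(k):  0  0  0  0  0  1  1  1  1  1  2  2  0  0  0  0  0
So g(16) = 0.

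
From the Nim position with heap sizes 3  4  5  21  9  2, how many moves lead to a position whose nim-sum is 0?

1

Compute the nim-sum pairwise:
3 ^ 4 = 7
7 ^ 5 = 2
2 ^ 21 = 23
23 ^ 9 = 30
30 ^ 2 = 28
The overall nim-sum is X = 28. A heap of size p has a winning move iff p XOR X < p (reduce it to p XOR X).
  3: 3 XOR 28 = 31 ≥ 3 — no move.
  4: 4 XOR 28 = 24 ≥ 4 — no move.
  5: 5 XOR 28 = 25 ≥ 5 — no move.
  21: 21 XOR 28 = 9 < 21 — winning move (to 9).
  9: 9 XOR 28 = 21 ≥ 9 — no move.
  2: 2 XOR 28 = 30 ≥ 2 — no move.
That gives 1 winning move.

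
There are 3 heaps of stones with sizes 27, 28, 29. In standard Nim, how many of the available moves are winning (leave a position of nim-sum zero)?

Bitwise XOR of the heap sizes:
  11011  (27)
  11100  (28)
  11101  (29)
  -----
  11010  (26)
The overall nim-sum is X = 26. A heap of size p has a winning move iff p XOR X < p (reduce it to p XOR X).
  27: 27 XOR 26 = 1 < 27 — winning move (to 1).
  28: 28 XOR 26 = 6 < 28 — winning move (to 6).
  29: 29 XOR 26 = 7 < 29 — winning move (to 7).
That gives 3 winning moves.

3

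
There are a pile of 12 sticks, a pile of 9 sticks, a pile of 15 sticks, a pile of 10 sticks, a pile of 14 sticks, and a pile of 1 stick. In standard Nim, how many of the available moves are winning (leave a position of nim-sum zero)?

5

Compute the nim-sum pairwise:
12 ^ 9 = 5
5 ^ 15 = 10
10 ^ 10 = 0
0 ^ 14 = 14
14 ^ 1 = 15
The overall nim-sum is X = 15. A pile of size p has a winning move iff p XOR X < p (reduce it to p XOR X).
  12: 12 XOR 15 = 3 < 12 — winning move (to 3).
  9: 9 XOR 15 = 6 < 9 — winning move (to 6).
  15: 15 XOR 15 = 0 < 15 — winning move (to 0).
  10: 10 XOR 15 = 5 < 10 — winning move (to 5).
  14: 14 XOR 15 = 1 < 14 — winning move (to 1).
  1: 1 XOR 15 = 14 ≥ 1 — no move.
That gives 5 winning moves.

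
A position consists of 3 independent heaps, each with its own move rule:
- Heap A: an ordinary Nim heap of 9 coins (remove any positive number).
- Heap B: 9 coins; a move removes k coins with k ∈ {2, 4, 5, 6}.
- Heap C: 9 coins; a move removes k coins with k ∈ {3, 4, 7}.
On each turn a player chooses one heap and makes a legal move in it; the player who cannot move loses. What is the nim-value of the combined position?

10

Heap A is a plain Nim heap of size 9, so its Grundy value is 9.
Grundy values for heap B (subtraction set {2, 4, 5, 6}):
g(0) = mex{} = 0
g(1) = mex{} = 0
g(2) = mex{0} = 1
g(3) = mex{0} = 1
g(4) = mex{0,1} = 2
g(5) = mex{0,1} = 2
g(6) = mex{0,1,2} = 3
g(7) = mex{0,1,2} = 3
g(8) = mex{1,2,3} = 0
g(9) = mex{1,2,3} = 0
So g(9) = 0.
Build the Grundy sequence for heap C with g(k) = mex{g(k−s) : s ∈ {3, 4, 7}, s ≤ k}:
k:     0  1  2  3  4  5  6  7  8  9
g(k):  0  0  0  1  1  1  2  2  2  3
So g(9) = 3.
By the Sprague-Grundy theorem, the Grundy value of a sum of independent games is the XOR of the component values.
Combined value = 9 ⊕ 0 ⊕ 3 = 10.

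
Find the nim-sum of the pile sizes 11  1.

In binary:
  1011  (11)
  0001  (1)
  ----
  1010  (10)

10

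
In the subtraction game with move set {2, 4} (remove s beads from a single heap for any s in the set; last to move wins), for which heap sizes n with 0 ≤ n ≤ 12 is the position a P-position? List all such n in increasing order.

Build the Grundy sequence with g(k) = mex{g(k−s) : s ∈ {2, 4}, s ≤ k}:
k:     0  1  2  3  4  5  6  7  8  9 10 11 12
g(k):  0  0  1  1  2  2  0  0  1  1  2  2  0
The P-positions (g = 0) in 0..12 are 0, 1, 6, 7, 12.

0, 1, 6, 7, 12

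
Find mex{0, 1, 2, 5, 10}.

The values 0, 1, 2 are all present; 3 is the first non-negative integer missing from the set.

3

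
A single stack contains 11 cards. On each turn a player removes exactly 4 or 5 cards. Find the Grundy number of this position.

0

Build the Grundy sequence with g(k) = mex{g(k−s) : s ∈ {4, 5}, s ≤ k}:
g(0) = mex{} = 0
g(1) = mex{} = 0
g(2) = mex{} = 0
g(3) = mex{} = 0
g(4) = mex{0} = 1
g(5) = mex{0} = 1
g(6) = mex{0} = 1
g(7) = mex{0} = 1
g(8) = mex{0,1} = 2
g(9) = mex{1} = 0
g(10) = mex{1} = 0
g(11) = mex{1} = 0
So g(11) = 0.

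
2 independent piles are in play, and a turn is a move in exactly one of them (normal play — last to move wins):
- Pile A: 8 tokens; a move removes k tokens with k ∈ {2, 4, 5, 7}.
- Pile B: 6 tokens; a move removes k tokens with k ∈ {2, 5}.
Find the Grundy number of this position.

5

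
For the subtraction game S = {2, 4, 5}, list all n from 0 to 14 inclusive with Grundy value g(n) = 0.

Build the Grundy sequence with g(k) = mex{g(k−s) : s ∈ {2, 4, 5}, s ≤ k}:
g(0) = mex{} = 0
g(1) = mex{} = 0
g(2) = mex{0} = 1
g(3) = mex{0} = 1
g(4) = mex{0,1} = 2
g(5) = mex{0,1} = 2
g(6) = mex{0,1,2} = 3
g(7) = mex{1,2} = 0
g(8) = mex{1,2,3} = 0
g(9) = mex{0,2} = 1
g(10) = mex{0,2,3} = 1
g(11) = mex{0,1,3} = 2
g(12) = mex{0,1} = 2
g(13) = mex{0,1,2} = 3
g(14) = mex{1,2} = 0
The P-positions (g = 0) in 0..14 are 0, 1, 7, 8, 14.

0, 1, 7, 8, 14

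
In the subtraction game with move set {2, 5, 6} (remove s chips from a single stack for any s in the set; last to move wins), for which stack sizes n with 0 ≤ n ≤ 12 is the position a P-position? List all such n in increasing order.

Grundy values for subtraction set {2, 5, 6}:
k:     0  1  2  3  4  5  6  7  8  9 10 11 12
g(k):  0  0  1  1  0  2  1  3  0  2  1  0  0
The P-positions (g = 0) in 0..12 are 0, 1, 4, 8, 11, 12.

0, 1, 4, 8, 11, 12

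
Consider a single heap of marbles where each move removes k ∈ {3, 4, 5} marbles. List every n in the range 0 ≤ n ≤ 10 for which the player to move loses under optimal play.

0, 1, 2, 8, 9, 10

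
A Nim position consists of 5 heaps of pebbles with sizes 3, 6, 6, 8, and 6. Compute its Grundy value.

Write each in binary and XOR column by column:
  0011  (3)
  0110  (6)
  0110  (6)
  1000  (8)
  0110  (6)
  ----
  1101  (13)

13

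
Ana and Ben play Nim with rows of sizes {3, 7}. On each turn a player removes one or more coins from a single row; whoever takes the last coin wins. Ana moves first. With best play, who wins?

Ana wins

Compute the nim-sum pairwise:
3 ^ 7 = 4
The nim-sum is 4 ≠ 0, so this is an N-position: the player to move can win; Ana has a winning move.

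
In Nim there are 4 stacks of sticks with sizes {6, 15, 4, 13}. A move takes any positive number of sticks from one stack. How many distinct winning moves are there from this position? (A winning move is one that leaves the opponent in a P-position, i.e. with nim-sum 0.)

Compute the nim-sum pairwise:
6 ⊕ 15 = 9
9 ⊕ 4 = 13
13 ⊕ 13 = 0
The nim-sum is already 0, so every move leaves a nonzero nim-sum — there are no winning moves.

0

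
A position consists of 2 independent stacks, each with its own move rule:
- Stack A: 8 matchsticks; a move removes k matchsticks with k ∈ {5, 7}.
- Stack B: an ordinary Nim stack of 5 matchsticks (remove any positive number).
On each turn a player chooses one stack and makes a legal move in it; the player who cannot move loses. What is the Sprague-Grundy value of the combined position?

For stack A, compute g(0), g(1), … with moves {5, 7}:
g(0) = mex{} = 0
g(1) = mex{} = 0
g(2) = mex{} = 0
g(3) = mex{} = 0
g(4) = mex{} = 0
g(5) = mex{0} = 1
g(6) = mex{0} = 1
g(7) = mex{0} = 1
g(8) = mex{0} = 1
So g(8) = 1.
Stack B is a plain Nim stack of size 5, so its Grundy value is 5.
The value of a disjunctive sum is the nim-sum of the parts.
Combined value = 1 XOR 5 = 4.

4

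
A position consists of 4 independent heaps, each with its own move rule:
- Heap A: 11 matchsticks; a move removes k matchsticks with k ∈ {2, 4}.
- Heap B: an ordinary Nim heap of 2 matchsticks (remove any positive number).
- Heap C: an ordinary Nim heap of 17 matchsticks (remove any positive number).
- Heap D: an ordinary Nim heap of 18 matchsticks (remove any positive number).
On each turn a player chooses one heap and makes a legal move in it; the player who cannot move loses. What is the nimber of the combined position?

Grundy values for heap A (subtraction set {2, 4}):
k:     0  1  2  3  4  5  6  7  8  9 10 11
g(k):  0  0  1  1  2  2  0  0  1  1  2  2
So g(11) = 2.
Heap B is a plain Nim heap of size 2, so its Grundy value is 2.
Heap C is a plain Nim heap of size 17, so its Grundy value is 17.
Heap D is a plain Nim heap of size 18, so its Grundy value is 18.
By the Sprague-Grundy theorem, the Grundy value of a sum of independent games is the XOR of the component values.
Combined value = 2 XOR 2 XOR 17 XOR 18 = 3.

3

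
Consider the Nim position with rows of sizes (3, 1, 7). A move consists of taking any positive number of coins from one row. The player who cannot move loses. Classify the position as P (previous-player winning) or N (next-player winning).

N-position

Nim-sum: 3 XOR 1 XOR 7 = 5.
The nim-sum is 5 ≠ 0, so this is an N-position: the player to move can win.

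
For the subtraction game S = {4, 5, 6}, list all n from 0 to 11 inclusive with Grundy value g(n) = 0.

Grundy values for subtraction set {4, 5, 6}:
k:     0  1  2  3  4  5  6  7  8  9 10 11
g(k):  0  0  0  0  1  1  1  1  2  2  0  0
The P-positions (g = 0) in 0..11 are 0, 1, 2, 3, 10, 11.

0, 1, 2, 3, 10, 11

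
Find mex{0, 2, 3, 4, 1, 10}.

The values 0, 1, 2, 3, 4 are all present; 5 is the first non-negative integer missing from the set.

5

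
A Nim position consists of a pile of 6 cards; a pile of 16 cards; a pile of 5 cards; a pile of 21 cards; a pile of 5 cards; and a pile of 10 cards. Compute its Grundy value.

9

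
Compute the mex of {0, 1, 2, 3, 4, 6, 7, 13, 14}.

The values 0, 1, 2, 3, 4 are all present; 5 is the first non-negative integer missing from the set.

5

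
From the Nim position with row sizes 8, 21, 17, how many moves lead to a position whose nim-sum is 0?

1

Nim-sum: 8 XOR 21 XOR 17 = 12.
The overall nim-sum is X = 12. A row of size p has a winning move iff p XOR X < p (reduce it to p XOR X).
  8: 8 XOR 12 = 4 < 8 — winning move (to 4).
  21: 21 XOR 12 = 25 ≥ 21 — no move.
  17: 17 XOR 12 = 29 ≥ 17 — no move.
That gives 1 winning move.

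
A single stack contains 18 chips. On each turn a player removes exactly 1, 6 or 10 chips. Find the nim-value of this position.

Compute g(0), g(1), … for moves {1, 6, 10}:
k:     0  1  2  3  4  5  6  7  8  9 10 11 12 13 14 15 16 17 18
g(k):  0  1  0  1  0  1  2  0  1  0  1  0  1  2  3  2  0  1  0
So g(18) = 0.

0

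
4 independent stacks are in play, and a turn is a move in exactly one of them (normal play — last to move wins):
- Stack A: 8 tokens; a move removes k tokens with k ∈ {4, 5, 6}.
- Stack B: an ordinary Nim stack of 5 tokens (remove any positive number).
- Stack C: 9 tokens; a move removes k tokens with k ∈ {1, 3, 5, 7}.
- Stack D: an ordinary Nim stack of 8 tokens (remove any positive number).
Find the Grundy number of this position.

14

For stack A, compute g(0), g(1), … with moves {4, 5, 6}:
k:     0  1  2  3  4  5  6  7  8
g(k):  0  0  0  0  1  1  1  1  2
So g(8) = 2.
Stack B is a plain Nim stack of size 5, so its Grundy value is 5.
Grundy values for stack C (subtraction set {1, 3, 5, 7}):
g(0) = mex{} = 0
g(1) = mex{0} = 1
g(2) = mex{1} = 0
g(3) = mex{0} = 1
g(4) = mex{1} = 0
g(5) = mex{0} = 1
g(6) = mex{1} = 0
g(7) = mex{0} = 1
g(8) = mex{1} = 0
g(9) = mex{0} = 1
So g(9) = 1.
Stack D is a plain Nim stack of size 8, so its Grundy value is 8.
By the Sprague-Grundy theorem, the Grundy value of a sum of independent games is the XOR of the component values.
Combined value = 2 ⊕ 5 ⊕ 1 ⊕ 8 = 14.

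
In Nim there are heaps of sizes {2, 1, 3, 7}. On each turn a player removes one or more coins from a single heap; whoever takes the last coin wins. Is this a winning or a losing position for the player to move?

Winning position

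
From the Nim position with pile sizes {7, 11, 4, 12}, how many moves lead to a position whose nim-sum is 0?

3

Nim-sum: 7 ⊕ 11 ⊕ 4 ⊕ 12 = 4.
The overall nim-sum is X = 4. A pile of size p has a winning move iff p XOR X < p (reduce it to p XOR X).
  7: 7 XOR 4 = 3 < 7 — winning move (to 3).
  11: 11 XOR 4 = 15 ≥ 11 — no move.
  4: 4 XOR 4 = 0 < 4 — winning move (to 0).
  12: 12 XOR 4 = 8 < 12 — winning move (to 8).
That gives 3 winning moves.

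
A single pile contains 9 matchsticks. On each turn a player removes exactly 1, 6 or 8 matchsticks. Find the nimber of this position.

Build the Grundy sequence with g(k) = mex{g(k−s) : s ∈ {1, 6, 8}, s ≤ k}:
k:     0  1  2  3  4  5  6  7  8  9
g(k):  0  1  0  1  0  1  2  0  1  0
So g(9) = 0.

0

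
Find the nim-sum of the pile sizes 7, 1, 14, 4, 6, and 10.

Nim-sum: 7 ⊕ 1 ⊕ 14 ⊕ 4 ⊕ 6 ⊕ 10 = 0.

0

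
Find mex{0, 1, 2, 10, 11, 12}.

3

The values 0, 1, 2 are all present; 3 is the first non-negative integer missing from the set.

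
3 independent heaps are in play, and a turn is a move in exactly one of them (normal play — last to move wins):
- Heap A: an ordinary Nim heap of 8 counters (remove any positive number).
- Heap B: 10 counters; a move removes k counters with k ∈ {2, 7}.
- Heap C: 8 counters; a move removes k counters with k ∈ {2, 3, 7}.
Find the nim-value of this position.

Heap A is a plain Nim heap of size 8, so its Grundy value is 8.
Grundy values for heap B (subtraction set {2, 7}):
k:     0  1  2  3  4  5  6  7  8  9 10
g(k):  0  0  1  1  0  0  1  1  2  0  0
So g(10) = 0.
For heap C, compute g(0), g(1), … with moves {2, 3, 7}:
g(0) = mex{} = 0
g(1) = mex{} = 0
g(2) = mex{0} = 1
g(3) = mex{0} = 1
g(4) = mex{0,1} = 2
g(5) = mex{1} = 0
g(6) = mex{1,2} = 0
g(7) = mex{0,2} = 1
g(8) = mex{0} = 1
So g(8) = 1.
By the Sprague-Grundy theorem, the Grundy value of a sum of independent games is the XOR of the component values.
Combined value = 8 ⊕ 0 ⊕ 1 = 9.

9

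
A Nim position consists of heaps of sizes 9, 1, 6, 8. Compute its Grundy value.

6

Nim-sum: 9 XOR 1 XOR 6 XOR 8 = 6.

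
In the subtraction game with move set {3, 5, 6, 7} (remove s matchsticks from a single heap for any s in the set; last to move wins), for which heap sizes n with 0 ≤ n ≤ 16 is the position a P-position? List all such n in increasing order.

0, 1, 2, 10, 11, 12

Build the Grundy sequence with g(k) = mex{g(k−s) : s ∈ {3, 5, 6, 7}, s ≤ k}:
k:     0  1  2  3  4  5  6  7  8  9 10 11 12 13 14 15 16
g(k):  0  0  0  1  1  1  2  2  2  3  0  0  0  1  1  1  2
The P-positions (g = 0) in 0..16 are 0, 1, 2, 10, 11, 12.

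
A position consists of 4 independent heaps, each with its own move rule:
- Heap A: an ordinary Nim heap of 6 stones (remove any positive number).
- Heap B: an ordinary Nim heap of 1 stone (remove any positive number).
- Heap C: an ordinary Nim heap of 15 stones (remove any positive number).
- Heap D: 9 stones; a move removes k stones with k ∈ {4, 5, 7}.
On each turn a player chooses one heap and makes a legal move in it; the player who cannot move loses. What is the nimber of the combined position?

Heap A is a plain Nim heap of size 6, so its Grundy value is 6.
Heap B is a plain Nim heap of size 1, so its Grundy value is 1.
Heap C is a plain Nim heap of size 15, so its Grundy value is 15.
Build the Grundy sequence for heap D with g(k) = mex{g(k−s) : s ∈ {4, 5, 7}, s ≤ k}:
g(0) = mex{} = 0
g(1) = mex{} = 0
g(2) = mex{} = 0
g(3) = mex{} = 0
g(4) = mex{0} = 1
g(5) = mex{0} = 1
g(6) = mex{0} = 1
g(7) = mex{0} = 1
g(8) = mex{0,1} = 2
g(9) = mex{0,1} = 2
So g(9) = 2.
The value of a disjunctive sum is the nim-sum of the parts.
Combined value = 6 ⊕ 1 ⊕ 15 ⊕ 2 = 10.

10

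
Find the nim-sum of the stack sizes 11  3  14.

Nim-sum: 11 ⊕ 3 ⊕ 14 = 6.

6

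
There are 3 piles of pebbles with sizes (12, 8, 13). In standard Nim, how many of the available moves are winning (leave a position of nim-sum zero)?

3

Nim-sum: 12 ^ 8 ^ 13 = 9.
The overall nim-sum is X = 9. A pile of size p has a winning move iff p XOR X < p (reduce it to p XOR X).
  12: 12 XOR 9 = 5 < 12 — winning move (to 5).
  8: 8 XOR 9 = 1 < 8 — winning move (to 1).
  13: 13 XOR 9 = 4 < 13 — winning move (to 4).
That gives 3 winning moves.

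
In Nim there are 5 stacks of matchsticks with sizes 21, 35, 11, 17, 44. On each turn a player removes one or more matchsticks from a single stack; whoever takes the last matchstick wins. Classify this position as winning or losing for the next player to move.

Losing position

Bitwise XOR of the heap sizes:
  010101  (21)
  100011  (35)
  001011  (11)
  010001  (17)
  101100  (44)
  ------
  000000  (0)
The nim-sum is 0, so this is a P-position: the player to move is in a losing position under optimal play.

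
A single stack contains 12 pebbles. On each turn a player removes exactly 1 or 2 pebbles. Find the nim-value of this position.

0

Build the Grundy sequence with g(k) = mex{g(k−s) : s ∈ {1, 2}, s ≤ k}:
k:     0  1  2  3  4  5  6  7  8  9 10 11 12
g(k):  0  1  2  0  1  2  0  1  2  0  1  2  0
So g(12) = 0.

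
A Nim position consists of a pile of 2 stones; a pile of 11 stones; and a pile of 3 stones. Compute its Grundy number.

10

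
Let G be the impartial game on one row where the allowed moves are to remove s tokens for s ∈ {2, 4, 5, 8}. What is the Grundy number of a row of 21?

1

Grundy values for subtraction set {2, 4, 5, 8}:
k:     0  1  2  3  4  5  6  7  8  9 10 11 12 13 14 15 16 17 18 19 20 21
g(k):  0  0  1  1  2  2  3  0  4  1  0  2  1  0  2  1  0  2  1  0  2  1
So g(21) = 1.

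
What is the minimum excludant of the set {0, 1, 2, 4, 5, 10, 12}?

The values 0, 1, 2 are all present; 3 is the first non-negative integer missing from the set.

3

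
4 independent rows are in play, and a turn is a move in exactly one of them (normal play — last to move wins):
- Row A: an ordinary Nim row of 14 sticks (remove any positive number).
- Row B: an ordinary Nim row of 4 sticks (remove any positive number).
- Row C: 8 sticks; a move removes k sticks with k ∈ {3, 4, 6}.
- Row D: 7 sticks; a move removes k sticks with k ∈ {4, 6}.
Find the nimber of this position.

Row A is a plain Nim row of size 14, so its Grundy value is 14.
Row B is a plain Nim row of size 4, so its Grundy value is 4.
For row C, compute g(0), g(1), … with moves {3, 4, 6}:
g(0) = mex{} = 0
g(1) = mex{} = 0
g(2) = mex{} = 0
g(3) = mex{0} = 1
g(4) = mex{0} = 1
g(5) = mex{0} = 1
g(6) = mex{0,1} = 2
g(7) = mex{0,1} = 2
g(8) = mex{0,1} = 2
So g(8) = 2.
For row D, compute g(0), g(1), … with moves {4, 6}:
k:     0  1  2  3  4  5  6  7
g(k):  0  0  0  0  1  1  1  1
So g(7) = 1.
The value of a disjunctive sum is the nim-sum of the parts.
Combined value = 14 ⊕ 4 ⊕ 2 ⊕ 1 = 9.

9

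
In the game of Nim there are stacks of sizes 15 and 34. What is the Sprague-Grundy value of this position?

45

Compute the nim-sum pairwise:
15 ⊕ 34 = 45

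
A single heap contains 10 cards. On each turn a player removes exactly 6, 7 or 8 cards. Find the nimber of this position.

1

Grundy values for subtraction set {6, 7, 8}:
g(0) = mex{} = 0
g(1) = mex{} = 0
g(2) = mex{} = 0
g(3) = mex{} = 0
g(4) = mex{} = 0
g(5) = mex{} = 0
g(6) = mex{0} = 1
g(7) = mex{0} = 1
g(8) = mex{0} = 1
g(9) = mex{0} = 1
g(10) = mex{0} = 1
So g(10) = 1.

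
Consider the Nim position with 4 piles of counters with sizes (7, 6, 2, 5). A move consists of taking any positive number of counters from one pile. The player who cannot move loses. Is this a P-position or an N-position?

Nim-sum: 7 ^ 6 ^ 2 ^ 5 = 6.
The nim-sum is 6 ≠ 0, so this is an N-position: the player to move can win.

N-position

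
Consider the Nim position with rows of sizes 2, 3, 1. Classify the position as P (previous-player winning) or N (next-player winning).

Write each in binary and XOR column by column:
  10  (2)
  11  (3)
  01  (1)
  --
  00  (0)
The nim-sum is 0, so this is a P-position: the player to move is in a losing position under optimal play.

P-position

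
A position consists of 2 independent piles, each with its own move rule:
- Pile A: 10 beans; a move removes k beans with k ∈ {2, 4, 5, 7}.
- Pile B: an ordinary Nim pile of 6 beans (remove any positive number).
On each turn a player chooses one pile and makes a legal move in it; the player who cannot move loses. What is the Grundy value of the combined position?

Grundy values for pile A (subtraction set {2, 4, 5, 7}):
g(0) = mex{} = 0
g(1) = mex{} = 0
g(2) = mex{0} = 1
g(3) = mex{0} = 1
g(4) = mex{0,1} = 2
g(5) = mex{0,1} = 2
g(6) = mex{0,1,2} = 3
g(7) = mex{0,1,2} = 3
g(8) = mex{0,1,2,3} = 4
g(9) = mex{1,2,3} = 0
g(10) = mex{1,2,3,4} = 0
So g(10) = 0.
Pile B is a plain Nim pile of size 6, so its Grundy value is 6.
By the Sprague-Grundy theorem, the Grundy value of a sum of independent games is the XOR of the component values.
Combined value = 0 ⊕ 6 = 6.

6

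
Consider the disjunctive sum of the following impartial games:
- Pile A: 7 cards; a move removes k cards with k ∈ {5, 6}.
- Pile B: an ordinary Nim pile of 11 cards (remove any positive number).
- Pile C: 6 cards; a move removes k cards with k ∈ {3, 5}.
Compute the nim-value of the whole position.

Grundy values for pile A (subtraction set {5, 6}):
g(0) = mex{} = 0
g(1) = mex{} = 0
g(2) = mex{} = 0
g(3) = mex{} = 0
g(4) = mex{} = 0
g(5) = mex{0} = 1
g(6) = mex{0} = 1
g(7) = mex{0} = 1
So g(7) = 1.
Pile B is a plain Nim pile of size 11, so its Grundy value is 11.
Build the Grundy sequence for pile C with g(k) = mex{g(k−s) : s ∈ {3, 5}, s ≤ k}:
g(0) = mex{} = 0
g(1) = mex{} = 0
g(2) = mex{} = 0
g(3) = mex{0} = 1
g(4) = mex{0} = 1
g(5) = mex{0} = 1
g(6) = mex{0,1} = 2
So g(6) = 2.
The value of a disjunctive sum is the nim-sum of the parts.
Combined value = 1 XOR 11 XOR 2 = 8.

8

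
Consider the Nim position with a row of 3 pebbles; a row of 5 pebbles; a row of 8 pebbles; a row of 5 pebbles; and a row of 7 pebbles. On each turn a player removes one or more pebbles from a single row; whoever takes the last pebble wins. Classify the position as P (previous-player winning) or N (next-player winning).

Nim-sum: 3 ^ 5 ^ 8 ^ 5 ^ 7 = 12.
The nim-sum is 12 ≠ 0, so this is an N-position: the player to move can win.

N-position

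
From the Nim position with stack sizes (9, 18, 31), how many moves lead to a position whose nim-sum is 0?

Compute the nim-sum pairwise:
9 ^ 18 = 27
27 ^ 31 = 4
The overall nim-sum is X = 4. A stack of size p has a winning move iff p XOR X < p (reduce it to p XOR X).
  9: 9 XOR 4 = 13 ≥ 9 — no move.
  18: 18 XOR 4 = 22 ≥ 18 — no move.
  31: 31 XOR 4 = 27 < 31 — winning move (to 27).
That gives 1 winning move.

1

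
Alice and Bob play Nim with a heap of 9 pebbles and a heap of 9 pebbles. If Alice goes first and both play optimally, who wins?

Write each in binary and XOR column by column:
  1001  (9)
  1001  (9)
  ----
  0000  (0)
The nim-sum is 0, so this is a P-position: the player to move is in a losing position under optimal play; Alice is about to move from it and so loses — Bob wins.

Bob wins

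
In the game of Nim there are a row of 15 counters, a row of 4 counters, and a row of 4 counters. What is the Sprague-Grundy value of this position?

15

Compute the nim-sum pairwise:
15 XOR 4 = 11
11 XOR 4 = 15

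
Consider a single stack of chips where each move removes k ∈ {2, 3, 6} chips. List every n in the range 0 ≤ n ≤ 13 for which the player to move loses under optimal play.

0, 1, 5, 9, 10

Grundy values for subtraction set {2, 3, 6}:
k:     0  1  2  3  4  5  6  7  8  9 10 11 12 13
g(k):  0  0  1  1  2  0  3  1  2  0  0  1  1  2
The P-positions (g = 0) in 0..13 are 0, 1, 5, 9, 10.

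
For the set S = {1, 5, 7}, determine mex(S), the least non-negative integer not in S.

0

0 is not in the set, so the mex is 0.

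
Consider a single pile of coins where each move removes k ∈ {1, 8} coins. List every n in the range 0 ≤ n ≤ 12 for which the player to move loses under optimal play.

0, 2, 4, 6, 9, 11

Compute g(0), g(1), … for moves {1, 8}:
k:     0  1  2  3  4  5  6  7  8  9 10 11 12
g(k):  0  1  0  1  0  1  0  1  2  0  1  0  1
The P-positions (g = 0) in 0..12 are 0, 2, 4, 6, 9, 11.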